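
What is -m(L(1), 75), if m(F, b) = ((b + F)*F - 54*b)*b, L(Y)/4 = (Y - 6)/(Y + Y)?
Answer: 352500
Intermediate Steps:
L(Y) = 2*(-6 + Y)/Y (L(Y) = 4*((Y - 6)/(Y + Y)) = 4*((-6 + Y)/((2*Y))) = 4*((-6 + Y)*(1/(2*Y))) = 4*((-6 + Y)/(2*Y)) = 2*(-6 + Y)/Y)
m(F, b) = b*(-54*b + F*(F + b)) (m(F, b) = ((F + b)*F - 54*b)*b = (F*(F + b) - 54*b)*b = (-54*b + F*(F + b))*b = b*(-54*b + F*(F + b)))
-m(L(1), 75) = -75*((2 - 12/1)² - 54*75 + (2 - 12/1)*75) = -75*((2 - 12*1)² - 4050 + (2 - 12*1)*75) = -75*((2 - 12)² - 4050 + (2 - 12)*75) = -75*((-10)² - 4050 - 10*75) = -75*(100 - 4050 - 750) = -75*(-4700) = -1*(-352500) = 352500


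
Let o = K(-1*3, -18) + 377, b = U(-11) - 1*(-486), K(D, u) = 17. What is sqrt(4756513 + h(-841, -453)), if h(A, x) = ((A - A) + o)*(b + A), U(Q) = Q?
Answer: sqrt(4612309) ≈ 2147.6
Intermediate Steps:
b = 475 (b = -11 - 1*(-486) = -11 + 486 = 475)
o = 394 (o = 17 + 377 = 394)
h(A, x) = 187150 + 394*A (h(A, x) = ((A - A) + 394)*(475 + A) = (0 + 394)*(475 + A) = 394*(475 + A) = 187150 + 394*A)
sqrt(4756513 + h(-841, -453)) = sqrt(4756513 + (187150 + 394*(-841))) = sqrt(4756513 + (187150 - 331354)) = sqrt(4756513 - 144204) = sqrt(4612309)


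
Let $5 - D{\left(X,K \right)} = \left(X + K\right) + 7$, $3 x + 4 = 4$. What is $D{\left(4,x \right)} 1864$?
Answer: $-11184$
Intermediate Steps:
$x = 0$ ($x = - \frac{4}{3} + \frac{1}{3} \cdot 4 = - \frac{4}{3} + \frac{4}{3} = 0$)
$D{\left(X,K \right)} = -2 - K - X$ ($D{\left(X,K \right)} = 5 - \left(\left(X + K\right) + 7\right) = 5 - \left(\left(K + X\right) + 7\right) = 5 - \left(7 + K + X\right) = -2 - K - X$)
$D{\left(4,x \right)} 1864 = \left(-2 - 0 - 4\right) 1864 = \left(-2 + 0 - 4\right) 1864 = \left(-6\right) 1864 = -11184$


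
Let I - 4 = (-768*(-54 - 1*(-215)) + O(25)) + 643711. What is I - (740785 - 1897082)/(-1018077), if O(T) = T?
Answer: 529492546787/1018077 ≈ 5.2009e+5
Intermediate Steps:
I = 520092 (I = 4 + ((-768*(-54 - 1*(-215)) + 25) + 643711) = 4 + ((-768*(-54 + 215) + 25) + 643711) = 4 + ((-768*161 + 25) + 643711) = 4 + ((-123648 + 25) + 643711) = 4 + (-123623 + 643711) = 4 + 520088 = 520092)
I - (740785 - 1897082)/(-1018077) = 520092 - (740785 - 1897082)/(-1018077) = 520092 - (-1156297)*(-1)/1018077 = 520092 - 1*1156297/1018077 = 520092 - 1156297/1018077 = 529492546787/1018077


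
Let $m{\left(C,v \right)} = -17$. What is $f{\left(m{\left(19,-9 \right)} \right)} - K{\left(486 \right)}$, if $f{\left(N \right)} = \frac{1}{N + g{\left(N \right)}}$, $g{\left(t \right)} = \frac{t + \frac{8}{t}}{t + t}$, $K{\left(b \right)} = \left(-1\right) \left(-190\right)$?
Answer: $- \frac{1811088}{9529} \approx -190.06$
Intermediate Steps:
$K{\left(b \right)} = 190$
$g{\left(t \right)} = \frac{t + \frac{8}{t}}{2 t}$
$f{\left(N \right)} = \frac{1}{\frac{1}{2} + N + \frac{4}{N^{2}}}$ ($f{\left(N \right)} = \frac{1}{N + \left(\frac{1}{2} + \frac{4}{N^{2}}\right)} = \frac{1}{\frac{1}{2} + N + \frac{4}{N^{2}}}$)
$f{\left(m{\left(19,-9 \right)} \right)} - K{\left(486 \right)} = \frac{2 \left(-17\right)^{2}}{8 + \left(-17\right)^{2} + 2 \left(-17\right)^{3}} - 190 = 2 \cdot 289 \frac{1}{8 + 289 + 2 \left(-4913\right)} - 190 = 2 \cdot 289 \frac{1}{8 + 289 - 9826} - 190 = 2 \cdot 289 \frac{1}{-9529} - 190 = 2 \cdot 289 \left(- \frac{1}{9529}\right) - 190 = - \frac{578}{9529} - 190 = - \frac{1811088}{9529}$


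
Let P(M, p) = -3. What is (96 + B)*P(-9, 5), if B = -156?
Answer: 180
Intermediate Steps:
(96 + B)*P(-9, 5) = (96 - 156)*(-3) = -60*(-3) = 180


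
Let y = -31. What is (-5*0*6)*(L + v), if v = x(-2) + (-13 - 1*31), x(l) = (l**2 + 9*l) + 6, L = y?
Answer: 0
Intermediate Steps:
L = -31
x(l) = 6 + l**2 + 9*l
v = -52 (v = (6 + (-2)**2 + 9*(-2)) + (-13 - 1*31) = (6 + 4 - 18) + (-13 - 31) = -8 - 44 = -52)
(-5*0*6)*(L + v) = (-5*0*6)*(-31 - 52) = (0*6)*(-83) = 0*(-83) = 0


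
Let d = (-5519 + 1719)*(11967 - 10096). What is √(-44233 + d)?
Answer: I*√7154033 ≈ 2674.7*I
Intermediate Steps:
d = -7109800 (d = -3800*1871 = -7109800)
√(-44233 + d) = √(-44233 - 7109800) = √(-7154033) = I*√7154033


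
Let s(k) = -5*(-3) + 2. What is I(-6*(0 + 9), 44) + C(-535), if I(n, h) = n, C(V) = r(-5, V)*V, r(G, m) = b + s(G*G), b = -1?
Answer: -8614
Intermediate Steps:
s(k) = 17 (s(k) = 15 + 2 = 17)
r(G, m) = 16 (r(G, m) = -1 + 17 = 16)
C(V) = 16*V
I(-6*(0 + 9), 44) + C(-535) = -6*(0 + 9) + 16*(-535) = -6*9 - 8560 = -54 - 8560 = -8614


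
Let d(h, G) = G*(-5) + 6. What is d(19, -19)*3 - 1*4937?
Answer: -4634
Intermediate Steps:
d(h, G) = 6 - 5*G (d(h, G) = -5*G + 6 = 6 - 5*G)
d(19, -19)*3 - 1*4937 = (6 - 5*(-19))*3 - 1*4937 = (6 + 95)*3 - 4937 = 101*3 - 4937 = 303 - 4937 = -4634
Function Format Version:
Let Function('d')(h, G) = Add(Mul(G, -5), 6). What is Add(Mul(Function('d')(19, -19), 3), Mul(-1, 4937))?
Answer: -4634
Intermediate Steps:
Function('d')(h, G) = Add(6, Mul(-5, G)) (Function('d')(h, G) = Add(Mul(-5, G), 6) = Add(6, Mul(-5, G)))
Add(Mul(Function('d')(19, -19), 3), Mul(-1, 4937)) = Add(Mul(Add(6, Mul(-5, -19)), 3), Mul(-1, 4937)) = Add(Mul(Add(6, 95), 3), -4937) = Add(Mul(101, 3), -4937) = Add(303, -4937) = -4634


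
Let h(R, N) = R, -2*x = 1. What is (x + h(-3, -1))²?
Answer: 49/4 ≈ 12.250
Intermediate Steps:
x = -½ (x = -½*1 = -½ ≈ -0.50000)
(x + h(-3, -1))² = (-½ - 3)² = (-7/2)² = 49/4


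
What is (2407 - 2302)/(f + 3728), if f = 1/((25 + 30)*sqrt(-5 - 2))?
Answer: 8288742000/294289811201 + 5775*I*sqrt(7)/294289811201 ≈ 0.028165 + 5.1919e-8*I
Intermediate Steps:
f = -I*sqrt(7)/385 (f = 1/(55*sqrt(-7)) = 1/(55*(I*sqrt(7))) = 1/(55*I*sqrt(7)) = -I*sqrt(7)/385 ≈ -0.0068721*I)
(2407 - 2302)/(f + 3728) = (2407 - 2302)/(-I*sqrt(7)/385 + 3728) = 105/(3728 - I*sqrt(7)/385)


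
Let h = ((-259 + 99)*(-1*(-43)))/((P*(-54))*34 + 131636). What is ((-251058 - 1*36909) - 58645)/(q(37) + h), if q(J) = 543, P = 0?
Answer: -11406654308/17867867 ≈ -638.39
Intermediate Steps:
h = -1720/32909 (h = ((-259 + 99)*(-1*(-43)))/((0*(-54))*34 + 131636) = (-160*43)/(0*34 + 131636) = -6880/(0 + 131636) = -6880/131636 = -6880*1/131636 = -1720/32909 ≈ -0.052265)
((-251058 - 1*36909) - 58645)/(q(37) + h) = ((-251058 - 1*36909) - 58645)/(543 - 1720/32909) = ((-251058 - 36909) - 58645)/(17867867/32909) = (-287967 - 58645)*(32909/17867867) = -346612*32909/17867867 = -11406654308/17867867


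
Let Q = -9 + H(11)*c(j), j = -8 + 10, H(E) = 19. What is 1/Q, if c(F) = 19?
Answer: 1/352 ≈ 0.0028409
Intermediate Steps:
j = 2
Q = 352 (Q = -9 + 19*19 = -9 + 361 = 352)
1/Q = 1/352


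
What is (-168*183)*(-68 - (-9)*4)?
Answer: 983808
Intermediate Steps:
(-168*183)*(-68 - (-9)*4) = -30744*(-68 - 1*(-36)) = -30744*(-68 + 36) = -30744*(-32) = 983808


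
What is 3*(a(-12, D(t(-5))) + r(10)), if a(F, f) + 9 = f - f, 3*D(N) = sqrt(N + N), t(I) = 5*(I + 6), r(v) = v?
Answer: 3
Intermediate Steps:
t(I) = 30 + 5*I (t(I) = 5*(6 + I) = 30 + 5*I)
D(N) = sqrt(2)*sqrt(N)/3 (D(N) = sqrt(N + N)/3 = sqrt(2*N)/3 = (sqrt(2)*sqrt(N))/3 = sqrt(2)*sqrt(N)/3)
a(F, f) = -9 (a(F, f) = -9 + (f - f) = -9 + 0 = -9)
3*(a(-12, D(t(-5))) + r(10)) = 3*(-9 + 10) = 3*1 = 3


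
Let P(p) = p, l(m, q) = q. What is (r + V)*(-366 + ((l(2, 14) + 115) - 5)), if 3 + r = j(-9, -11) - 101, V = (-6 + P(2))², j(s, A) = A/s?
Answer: 189002/9 ≈ 21000.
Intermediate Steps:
V = 16 (V = (-6 + 2)² = (-4)² = 16)
r = -925/9 (r = -3 + (-11/(-9) - 101) = -3 + (-11*(-⅑) - 101) = -3 + (11/9 - 101) = -3 - 898/9 = -925/9 ≈ -102.78)
(r + V)*(-366 + ((l(2, 14) + 115) - 5)) = (-925/9 + 16)*(-366 + ((14 + 115) - 5)) = -781*(-366 + (129 - 5))/9 = -781*(-366 + 124)/9 = -781/9*(-242) = 189002/9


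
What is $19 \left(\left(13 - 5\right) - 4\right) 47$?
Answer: $3572$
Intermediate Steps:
$19 \left(\left(13 - 5\right) - 4\right) 47 = 19 \left(8 - 4\right) 47 = 19 \cdot 4 \cdot 47 = 76 \cdot 47 = 3572$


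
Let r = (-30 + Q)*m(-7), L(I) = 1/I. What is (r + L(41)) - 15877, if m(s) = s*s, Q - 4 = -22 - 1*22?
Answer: -791586/41 ≈ -19307.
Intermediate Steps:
Q = -40 (Q = 4 + (-22 - 1*22) = 4 + (-22 - 22) = 4 - 44 = -40)
m(s) = s**2
r = -3430 (r = (-30 - 40)*(-7)**2 = -70*49 = -3430)
(r + L(41)) - 15877 = (-3430 + 1/41) - 15877 = -140629/41 - 15877 = -791586/41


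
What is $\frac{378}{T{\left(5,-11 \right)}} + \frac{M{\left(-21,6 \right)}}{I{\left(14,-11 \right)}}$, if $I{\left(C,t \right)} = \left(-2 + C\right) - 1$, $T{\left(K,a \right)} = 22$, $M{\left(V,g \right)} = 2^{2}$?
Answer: $\frac{193}{11} \approx 17.545$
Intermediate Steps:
$M{\left(V,g \right)} = 4$
$I{\left(C,t \right)} = -3 + C$
$\frac{378}{T{\left(5,-11 \right)}} + \frac{M{\left(-21,6 \right)}}{I{\left(14,-11 \right)}} = \frac{378}{22} + \frac{4}{-3 + 14} = 378 \cdot \frac{1}{22} + \frac{4}{11} = \frac{189}{11} + 4 \cdot \frac{1}{11} = \frac{189}{11} + \frac{4}{11} = \frac{193}{11}$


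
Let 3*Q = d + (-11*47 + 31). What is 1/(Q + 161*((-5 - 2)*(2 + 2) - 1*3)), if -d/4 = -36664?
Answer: 3/131197 ≈ 2.2866e-5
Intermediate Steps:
d = 146656 (d = -4*(-36664) = 146656)
Q = 146170/3 (Q = (146656 + (-11*47 + 31))/3 = (146656 + (-517 + 31))/3 = (146656 - 486)/3 = (⅓)*146170 = 146170/3 ≈ 48723.)
1/(Q + 161*((-5 - 2)*(2 + 2) - 1*3)) = 1/(146170/3 + 161*((-5 - 2)*(2 + 2) - 1*3)) = 1/(146170/3 + 161*(-7*4 - 3)) = 1/(146170/3 + 161*(-28 - 3)) = 1/(146170/3 + 161*(-31)) = 1/(146170/3 - 4991) = 1/(131197/3) = 3/131197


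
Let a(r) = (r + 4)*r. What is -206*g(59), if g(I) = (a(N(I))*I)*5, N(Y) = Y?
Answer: -225882090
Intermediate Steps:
a(r) = r*(4 + r) (a(r) = (4 + r)*r = r*(4 + r))
g(I) = 5*I**2*(4 + I) (g(I) = ((I*(4 + I))*I)*5 = (I**2*(4 + I))*5 = 5*I**2*(4 + I))
-206*g(59) = -1030*59**2*(4 + 59) = -1030*3481*63 = -206*1096515 = -225882090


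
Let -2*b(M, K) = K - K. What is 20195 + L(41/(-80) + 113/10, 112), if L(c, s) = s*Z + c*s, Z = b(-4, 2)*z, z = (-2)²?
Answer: 107016/5 ≈ 21403.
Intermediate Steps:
b(M, K) = 0 (b(M, K) = -(K - K)/2 = -½*0 = 0)
z = 4
Z = 0 (Z = 0*4 = 0)
L(c, s) = c*s (L(c, s) = s*0 + c*s = 0 + c*s = c*s)
20195 + L(41/(-80) + 113/10, 112) = 20195 + (41/(-80) + 113/10)*112 = 20195 + (41*(-1/80) + 113*(⅒))*112 = 20195 + (-41/80 + 113/10)*112 = 20195 + (863/80)*112 = 20195 + 6041/5 = 107016/5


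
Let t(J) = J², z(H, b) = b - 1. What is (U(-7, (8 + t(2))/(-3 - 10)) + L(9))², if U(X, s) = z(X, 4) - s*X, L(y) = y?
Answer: 5184/169 ≈ 30.675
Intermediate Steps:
z(H, b) = -1 + b
U(X, s) = 3 - X*s (U(X, s) = (-1 + 4) - s*X = 3 - X*s)
(U(-7, (8 + t(2))/(-3 - 10)) + L(9))² = ((3 - 1*(-7)*(8 + 2²)/(-3 - 10)) + 9)² = ((3 - 1*(-7)*(8 + 4)/(-13)) + 9)² = ((3 - 1*(-7)*12*(-1/13)) + 9)² = ((3 - 1*(-7)*(-12/13)) + 9)² = ((3 - 84/13) + 9)² = (-45/13 + 9)² = (72/13)² = 5184/169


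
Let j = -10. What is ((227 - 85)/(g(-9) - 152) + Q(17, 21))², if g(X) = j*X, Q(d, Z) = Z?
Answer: 336400/961 ≈ 350.05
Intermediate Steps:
g(X) = -10*X
((227 - 85)/(g(-9) - 152) + Q(17, 21))² = ((227 - 85)/(-10*(-9) - 152) + 21)² = (142/(90 - 152) + 21)² = (142/(-62) + 21)² = (142*(-1/62) + 21)² = (-71/31 + 21)² = (580/31)² = 336400/961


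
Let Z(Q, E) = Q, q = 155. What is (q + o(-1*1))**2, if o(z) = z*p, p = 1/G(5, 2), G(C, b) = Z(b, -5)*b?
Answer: 383161/16 ≈ 23948.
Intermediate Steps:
G(C, b) = b**2 (G(C, b) = b*b = b**2)
p = 1/4 (p = 1/(2**2) = 1/4 ≈ 0.25000)
o(z) = z/4 (o(z) = z*(1/4) = z/4)
(q + o(-1*1))**2 = (155 + (-1*1)/4)**2 = (155 + (1/4)*(-1))**2 = (155 - 1/4)**2 = (619/4)**2 = 383161/16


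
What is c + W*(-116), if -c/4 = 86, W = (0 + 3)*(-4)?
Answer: 1048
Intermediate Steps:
W = -12 (W = 3*(-4) = -12)
c = -344 (c = -4*86 = -344)
c + W*(-116) = -344 - 12*(-116) = -344 + 1392 = 1048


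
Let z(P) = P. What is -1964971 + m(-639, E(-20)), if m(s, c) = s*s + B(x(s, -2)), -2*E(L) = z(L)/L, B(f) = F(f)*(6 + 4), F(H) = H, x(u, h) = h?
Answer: -1556670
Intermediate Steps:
B(f) = 10*f (B(f) = f*(6 + 4) = f*10 = 10*f)
E(L) = -½ (E(L) = -L/(2*L) = -½*1 = -½)
m(s, c) = -20 + s² (m(s, c) = s*s + 10*(-2) = s² - 20 = -20 + s²)
-1964971 + m(-639, E(-20)) = -1964971 + (-20 + (-639)²) = -1964971 + (-20 + 408321) = -1964971 + 408301 = -1556670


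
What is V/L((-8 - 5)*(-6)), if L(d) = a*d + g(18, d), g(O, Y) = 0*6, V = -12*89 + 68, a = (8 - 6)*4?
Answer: -125/78 ≈ -1.6026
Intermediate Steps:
a = 8 (a = 2*4 = 8)
V = -1000 (V = -1068 + 68 = -1000)
g(O, Y) = 0
L(d) = 8*d (L(d) = 8*d + 0 = 8*d)
V/L((-8 - 5)*(-6)) = -1000*(-1/(48*(-8 - 5))) = -1000/(8*(-13*(-6))) = -1000/(8*78) = -1000/624 = -1000*1/624 = -125/78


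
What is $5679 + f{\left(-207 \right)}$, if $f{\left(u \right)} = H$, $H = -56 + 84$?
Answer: $5707$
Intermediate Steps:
$H = 28$
$f{\left(u \right)} = 28$
$5679 + f{\left(-207 \right)} = 5679 + 28 = 5707$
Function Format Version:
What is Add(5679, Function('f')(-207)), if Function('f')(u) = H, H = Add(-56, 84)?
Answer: 5707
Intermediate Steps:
H = 28
Function('f')(u) = 28
Add(5679, Function('f')(-207)) = Add(5679, 28) = 5707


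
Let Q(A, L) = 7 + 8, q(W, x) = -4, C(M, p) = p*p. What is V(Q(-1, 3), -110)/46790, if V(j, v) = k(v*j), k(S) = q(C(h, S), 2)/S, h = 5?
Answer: 1/19300875 ≈ 5.1811e-8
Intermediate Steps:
C(M, p) = p²
k(S) = -4/S
Q(A, L) = 15
V(j, v) = -4/(j*v) (V(j, v) = -4*1/(j*v) = -4/(j*v))
V(Q(-1, 3), -110)/46790 = -4/(15*(-110))/46790 = -4*1/15*(-1/110)*(1/46790) = (2/825)*(1/46790) = 1/19300875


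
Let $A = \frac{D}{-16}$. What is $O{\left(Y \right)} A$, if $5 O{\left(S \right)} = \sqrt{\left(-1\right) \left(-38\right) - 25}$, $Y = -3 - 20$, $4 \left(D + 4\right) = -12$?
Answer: $\frac{7 \sqrt{13}}{80} \approx 0.31549$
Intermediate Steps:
$D = -7$ ($D = -4 + \frac{1}{4} \left(-12\right) = -4 - 3 = -7$)
$Y = -23$ ($Y = -3 - 20 = -23$)
$O{\left(S \right)} = \frac{\sqrt{13}}{5}$ ($O{\left(S \right)} = \frac{\sqrt{\left(-1\right) \left(-38\right) - 25}}{5} = \frac{\sqrt{38 - 25}}{5} = \frac{\sqrt{13}}{5}$)
$A = \frac{7}{16}$ ($A = - \frac{7}{-16} = \left(-7\right) \left(- \frac{1}{16}\right) = \frac{7}{16} \approx 0.4375$)
$O{\left(Y \right)} A = \frac{\sqrt{13}}{5} \cdot \frac{7}{16} = \frac{7 \sqrt{13}}{80}$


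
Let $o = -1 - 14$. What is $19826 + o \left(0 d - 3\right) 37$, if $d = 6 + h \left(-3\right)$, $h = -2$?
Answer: $21491$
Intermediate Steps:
$d = 12$ ($d = 6 - -6 = 6 + 6 = 12$)
$o = -15$ ($o = -1 - 14 = -15$)
$19826 + o \left(0 d - 3\right) 37 = 19826 + - 15 \left(0 \cdot 12 - 3\right) 37 = 19826 + - 15 \left(0 - 3\right) 37 = 19826 + \left(-15\right) \left(-3\right) 37 = 19826 + 45 \cdot 37 = 19826 + 1665 = 21491$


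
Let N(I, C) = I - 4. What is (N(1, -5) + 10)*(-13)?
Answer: -91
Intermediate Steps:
N(I, C) = -4 + I
(N(1, -5) + 10)*(-13) = ((-4 + 1) + 10)*(-13) = (-3 + 10)*(-13) = 7*(-13) = -91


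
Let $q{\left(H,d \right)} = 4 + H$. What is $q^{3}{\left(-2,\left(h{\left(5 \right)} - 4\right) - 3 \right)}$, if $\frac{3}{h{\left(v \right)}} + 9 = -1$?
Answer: $8$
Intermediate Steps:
$h{\left(v \right)} = - \frac{3}{10}$ ($h{\left(v \right)} = \frac{3}{-9 - 1} = \frac{3}{-10} = 3 \left(- \frac{1}{10}\right) = - \frac{3}{10}$)
$q^{3}{\left(-2,\left(h{\left(5 \right)} - 4\right) - 3 \right)} = \left(4 - 2\right)^{3} = 2^{3} = 8$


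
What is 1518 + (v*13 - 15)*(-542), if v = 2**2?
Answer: -18536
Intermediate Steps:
v = 4
1518 + (v*13 - 15)*(-542) = 1518 + (4*13 - 15)*(-542) = 1518 + (52 - 15)*(-542) = 1518 + 37*(-542) = 1518 - 20054 = -18536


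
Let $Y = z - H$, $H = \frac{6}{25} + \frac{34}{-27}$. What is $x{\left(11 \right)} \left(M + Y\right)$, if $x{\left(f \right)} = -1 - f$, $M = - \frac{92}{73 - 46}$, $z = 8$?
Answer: $- \frac{15152}{225} \approx -67.342$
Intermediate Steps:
$M = - \frac{92}{27}$ ($M = - \frac{92}{73 - 46} = - \frac{92}{27} \approx -3.4074$)
$H = - \frac{688}{675}$ ($H = 6 \cdot \frac{1}{25} + 34 \left(- \frac{1}{27}\right) = \frac{6}{25} - \frac{34}{27} = - \frac{688}{675} \approx -1.0193$)
$Y = \frac{6088}{675}$ ($Y = 8 - - \frac{688}{675} = 8 + \frac{688}{675} = \frac{6088}{675} \approx 9.0193$)
$x{\left(11 \right)} \left(M + Y\right) = \left(-1 - 11\right) \left(- \frac{92}{27} + \frac{6088}{675}\right) = \left(-1 - 11\right) \frac{3788}{675} = \left(-12\right) \frac{3788}{675} = - \frac{15152}{225}$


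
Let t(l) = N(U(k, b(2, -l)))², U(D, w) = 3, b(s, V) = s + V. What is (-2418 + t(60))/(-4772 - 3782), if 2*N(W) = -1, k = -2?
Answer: 9671/34216 ≈ 0.28265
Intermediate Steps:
b(s, V) = V + s
N(W) = -½ (N(W) = (½)*(-1) = -½)
t(l) = ¼ (t(l) = (-½)² = ¼)
(-2418 + t(60))/(-4772 - 3782) = (-2418 + ¼)/(-4772 - 3782) = -9671/4/(-8554) = -9671/4*(-1/8554) = 9671/34216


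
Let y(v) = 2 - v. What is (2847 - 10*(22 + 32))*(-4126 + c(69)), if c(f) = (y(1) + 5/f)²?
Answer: -15101937290/1587 ≈ -9.5160e+6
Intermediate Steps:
c(f) = (1 + 5/f)² (c(f) = ((2 - 1*1) + 5/f)² = ((2 - 1) + 5/f)² = (1 + 5/f)²)
(2847 - 10*(22 + 32))*(-4126 + c(69)) = (2847 - 10*(22 + 32))*(-4126 + (5 + 69)²/69²) = (2847 - 10*54)*(-4126 + (1/4761)*74²) = (2847 - 540)*(-4126 + (1/4761)*5476) = 2307*(-4126 + 5476/4761) = 2307*(-19638410/4761) = -15101937290/1587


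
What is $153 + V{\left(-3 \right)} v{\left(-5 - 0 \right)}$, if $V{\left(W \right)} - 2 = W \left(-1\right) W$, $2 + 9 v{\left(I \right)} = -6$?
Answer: $\frac{1433}{9} \approx 159.22$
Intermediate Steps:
$v{\left(I \right)} = - \frac{8}{9}$ ($v{\left(I \right)} = - \frac{2}{9} + \frac{1}{9} \left(-6\right) = - \frac{2}{9} - \frac{2}{3} = - \frac{8}{9}$)
$V{\left(W \right)} = 2 - W^{2}$ ($V{\left(W \right)} = 2 + W \left(-1\right) W = 2 + - W W = 2 - W^{2}$)
$153 + V{\left(-3 \right)} v{\left(-5 - 0 \right)} = 153 + \left(2 - \left(-3\right)^{2}\right) \left(- \frac{8}{9}\right) = 153 + \left(2 - 9\right) \left(- \frac{8}{9}\right) = 153 - - \frac{56}{9} = 153 + \frac{56}{9} = \frac{1433}{9}$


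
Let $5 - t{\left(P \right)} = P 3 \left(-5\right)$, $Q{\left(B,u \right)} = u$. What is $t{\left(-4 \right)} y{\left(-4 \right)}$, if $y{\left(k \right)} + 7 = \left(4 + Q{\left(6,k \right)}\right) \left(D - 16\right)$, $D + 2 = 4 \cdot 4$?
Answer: $385$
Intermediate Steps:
$D = 14$ ($D = -2 + 4 \cdot 4 = -2 + 16 = 14$)
$t{\left(P \right)} = 5 + 15 P$ ($t{\left(P \right)} = 5 - P 3 \left(-5\right) = 5 - 3 P \left(-5\right) = 5 - - 15 P = 5 + 15 P$)
$y{\left(k \right)} = -15 - 2 k$ ($y{\left(k \right)} = -7 + \left(4 + k\right) \left(14 - 16\right) = -7 + \left(4 + k\right) \left(-2\right) = -7 - \left(8 + 2 k\right) = -15 - 2 k$)
$t{\left(-4 \right)} y{\left(-4 \right)} = \left(5 + 15 \left(-4\right)\right) \left(-15 - -8\right) = \left(5 - 60\right) \left(-15 + 8\right) = \left(-55\right) \left(-7\right) = 385$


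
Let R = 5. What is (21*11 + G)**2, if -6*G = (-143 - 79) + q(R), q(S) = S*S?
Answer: 2505889/36 ≈ 69608.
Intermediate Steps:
q(S) = S**2
G = 197/6 (G = -((-143 - 79) + 5**2)/6 = -(-222 + 25)/6 = -1/6*(-197) = 197/6 ≈ 32.833)
(21*11 + G)**2 = (21*11 + 197/6)**2 = (231 + 197/6)**2 = (1583/6)**2 = 2505889/36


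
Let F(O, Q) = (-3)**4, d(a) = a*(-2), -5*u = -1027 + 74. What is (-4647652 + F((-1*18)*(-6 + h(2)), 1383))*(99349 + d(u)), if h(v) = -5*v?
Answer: -2299799386069/5 ≈ -4.5996e+11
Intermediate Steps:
u = 953/5 (u = -(-1027 + 74)/5 = -1/5*(-953) = 953/5 ≈ 190.60)
d(a) = -2*a
F(O, Q) = 81
(-4647652 + F((-1*18)*(-6 + h(2)), 1383))*(99349 + d(u)) = (-4647652 + 81)*(99349 - 2*953/5) = -4647571*(99349 - 1906/5) = -4647571*494839/5 = -2299799386069/5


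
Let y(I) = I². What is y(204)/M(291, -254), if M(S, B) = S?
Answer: 13872/97 ≈ 143.01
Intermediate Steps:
y(204)/M(291, -254) = 204²/291 = 41616*(1/291) = 13872/97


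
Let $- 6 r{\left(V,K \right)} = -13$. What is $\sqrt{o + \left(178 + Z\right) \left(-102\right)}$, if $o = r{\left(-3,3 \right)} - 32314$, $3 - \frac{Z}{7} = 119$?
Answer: $\frac{\sqrt{1164822}}{6} \approx 179.88$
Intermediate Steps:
$Z = -812$ ($Z = 21 - 833 = -812$)
$r{\left(V,K \right)} = \frac{13}{6}$ ($r{\left(V,K \right)} = \left(- \frac{1}{6}\right) \left(-13\right) = \frac{13}{6}$)
$o = - \frac{193871}{6}$ ($o = \frac{13}{6} - 32314 = - \frac{193871}{6} \approx -32312.0$)
$\sqrt{o + \left(178 + Z\right) \left(-102\right)} = \sqrt{- \frac{193871}{6} + \left(178 - 812\right) \left(-102\right)} = \sqrt{- \frac{193871}{6} - -64668} = \sqrt{- \frac{193871}{6} + 64668} = \sqrt{\frac{194137}{6}} = \frac{\sqrt{1164822}}{6}$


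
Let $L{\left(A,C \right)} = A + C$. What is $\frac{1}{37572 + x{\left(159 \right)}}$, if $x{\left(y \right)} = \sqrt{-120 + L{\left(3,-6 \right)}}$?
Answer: $\frac{12524}{470551769} - \frac{i \sqrt{123}}{1411655307} \approx 2.6616 \cdot 10^{-5} - 7.8564 \cdot 10^{-9} i$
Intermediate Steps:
$x{\left(y \right)} = i \sqrt{123}$ ($x{\left(y \right)} = \sqrt{-120 + \left(3 - 6\right)} = \sqrt{-120 - 3} = \sqrt{-123} = i \sqrt{123}$)
$\frac{1}{37572 + x{\left(159 \right)}} = \frac{1}{37572 + i \sqrt{123}}$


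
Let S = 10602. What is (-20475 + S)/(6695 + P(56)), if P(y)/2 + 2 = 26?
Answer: -9873/6743 ≈ -1.4642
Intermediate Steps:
P(y) = 48 (P(y) = -4 + 2*26 = -4 + 52 = 48)
(-20475 + S)/(6695 + P(56)) = (-20475 + 10602)/(6695 + 48) = -9873/6743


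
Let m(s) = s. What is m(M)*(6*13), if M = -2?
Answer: -156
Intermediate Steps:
m(M)*(6*13) = -12*13 = -2*78 = -156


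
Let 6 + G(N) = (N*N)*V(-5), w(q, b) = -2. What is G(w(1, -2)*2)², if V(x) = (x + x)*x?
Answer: 630436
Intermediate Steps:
V(x) = 2*x² (V(x) = (2*x)*x = 2*x²)
G(N) = -6 + 50*N² (G(N) = -6 + (N*N)*(2*(-5)²) = -6 + N²*(2*25) = -6 + N²*50 = -6 + 50*N²)
G(w(1, -2)*2)² = (-6 + 50*(-2*2)²)² = (-6 + 50*(-4)²)² = (-6 + 50*16)² = (-6 + 800)² = 794² = 630436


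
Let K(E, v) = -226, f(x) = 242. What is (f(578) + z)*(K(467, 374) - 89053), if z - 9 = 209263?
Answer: -18705200406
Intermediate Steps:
z = 209272 (z = 9 + 209263 = 209272)
(f(578) + z)*(K(467, 374) - 89053) = (242 + 209272)*(-226 - 89053) = 209514*(-89279) = -18705200406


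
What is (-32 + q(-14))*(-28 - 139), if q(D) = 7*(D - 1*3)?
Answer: 25217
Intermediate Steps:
q(D) = -21 + 7*D (q(D) = 7*(D - 3) = 7*(-3 + D) = -21 + 7*D)
(-32 + q(-14))*(-28 - 139) = (-32 + (-21 + 7*(-14)))*(-28 - 139) = (-32 + (-21 - 98))*(-167) = (-32 - 119)*(-167) = -151*(-167) = 25217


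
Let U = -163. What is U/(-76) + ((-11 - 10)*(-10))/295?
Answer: 12809/4484 ≈ 2.8566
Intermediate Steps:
U/(-76) + ((-11 - 10)*(-10))/295 = -163/(-76) + ((-11 - 10)*(-10))/295 = -163*(-1/76) - 21*(-10)*(1/295) = 163/76 + 210*(1/295) = 163/76 + 42/59 = 12809/4484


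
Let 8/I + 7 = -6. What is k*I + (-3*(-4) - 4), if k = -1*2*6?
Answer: 200/13 ≈ 15.385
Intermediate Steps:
I = -8/13 (I = 8/(-7 - 6) = 8/(-13) = 8*(-1/13) = -8/13 ≈ -0.61539)
k = -12 (k = -2*6 = -12)
k*I + (-3*(-4) - 4) = -12*(-8/13) + (-3*(-4) - 4) = 96/13 + (12 - 4) = 96/13 + 8 = 200/13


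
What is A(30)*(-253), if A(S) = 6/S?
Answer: -253/5 ≈ -50.600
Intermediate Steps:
A(30)*(-253) = (6/30)*(-253) = (6*(1/30))*(-253) = (⅕)*(-253) = -253/5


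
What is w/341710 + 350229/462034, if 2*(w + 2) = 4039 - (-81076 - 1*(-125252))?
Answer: 110403498193/157881638140 ≈ 0.69928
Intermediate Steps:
w = -40141/2 (w = -2 + (4039 - (-81076 - 1*(-125252)))/2 = -2 + (4039 - (-81076 + 125252))/2 = -2 + (4039 - 1*44176)/2 = -2 + (4039 - 44176)/2 = -2 + (½)*(-40137) = -2 - 40137/2 = -40141/2 ≈ -20071.)
w/341710 + 350229/462034 = -40141/2/341710 + 350229/462034 = -40141/2*1/341710 + 350229*(1/462034) = -40141/683420 + 350229/462034 = 110403498193/157881638140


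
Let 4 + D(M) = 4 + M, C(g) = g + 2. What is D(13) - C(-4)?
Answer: 15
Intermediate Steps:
C(g) = 2 + g
D(M) = M (D(M) = -4 + (4 + M) = M)
D(13) - C(-4) = 13 - (2 - 4) = 13 - 1*(-2) = 13 + 2 = 15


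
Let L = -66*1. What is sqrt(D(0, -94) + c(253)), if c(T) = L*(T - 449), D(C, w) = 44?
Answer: 2*sqrt(3245) ≈ 113.93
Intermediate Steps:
L = -66
c(T) = 29634 - 66*T (c(T) = -66*(T - 449) = -66*(-449 + T) = 29634 - 66*T)
sqrt(D(0, -94) + c(253)) = sqrt(44 + (29634 - 66*253)) = sqrt(44 + (29634 - 16698)) = sqrt(44 + 12936) = sqrt(12980) = 2*sqrt(3245)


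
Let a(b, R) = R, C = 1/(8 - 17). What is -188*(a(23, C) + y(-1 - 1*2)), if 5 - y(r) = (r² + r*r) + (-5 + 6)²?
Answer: 23876/9 ≈ 2652.9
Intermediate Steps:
C = -⅑ (C = 1/(-9) = -⅑ ≈ -0.11111)
y(r) = 4 - 2*r² (y(r) = 5 - ((r² + r*r) + (-5 + 6)²) = 5 - ((r² + r²) + 1²) = 5 - (2*r² + 1) = 5 - (1 + 2*r²) = 5 + (-1 - 2*r²) = 4 - 2*r²)
-188*(a(23, C) + y(-1 - 1*2)) = -188*(-⅑ + (4 - 2*(-1 - 1*2)²)) = -188*(-⅑ + (4 - 2*(-1 - 2)²)) = -188*(-⅑ + (4 - 2*(-3)²)) = -188*(-⅑ + (4 - 2*9)) = -188*(-⅑ + (4 - 18)) = -188*(-⅑ - 14) = -188*(-127/9) = 23876/9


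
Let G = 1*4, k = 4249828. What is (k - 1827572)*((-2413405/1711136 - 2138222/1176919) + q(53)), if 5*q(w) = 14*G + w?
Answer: 28312510345060717511/629333896870 ≈ 4.4988e+7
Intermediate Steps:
G = 4
q(w) = 56/5 + w/5 (q(w) = (14*4 + w)/5 = (56 + w)/5 = 56/5 + w/5)
(k - 1827572)*((-2413405/1711136 - 2138222/1176919) + q(53)) = (4249828 - 1827572)*((-2413405/1711136 - 2138222/1176919) + (56/5 + (⅕)*53)) = 2422256*((-2413405*1/1711136 - 2138222*1/1176919) + (56/5 + 53/5)) = 2422256*((-2413405/1711136 - 2138222/1176919) + 109/5) = 2422256*(-6499170839387/2013868469984 + 109/5) = 2422256*(187015809031321/10069342349920) = 28312510345060717511/629333896870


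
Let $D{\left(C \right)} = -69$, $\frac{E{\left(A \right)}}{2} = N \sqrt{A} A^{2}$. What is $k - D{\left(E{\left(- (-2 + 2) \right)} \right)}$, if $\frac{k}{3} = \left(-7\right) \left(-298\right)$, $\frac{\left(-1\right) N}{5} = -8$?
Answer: $6327$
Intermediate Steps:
$N = 40$ ($N = \left(-5\right) \left(-8\right) = 40$)
$E{\left(A \right)} = 80 A^{\frac{5}{2}}$ ($E{\left(A \right)} = 2 \cdot 40 \sqrt{A} A^{2} = 2 \cdot 40 A^{\frac{5}{2}} = 80 A^{\frac{5}{2}}$)
$k = 6258$ ($k = 3 \left(\left(-7\right) \left(-298\right)\right) = 3 \cdot 2086 = 6258$)
$k - D{\left(E{\left(- (-2 + 2) \right)} \right)} = 6258 - -69 = 6258 + 69 = 6327$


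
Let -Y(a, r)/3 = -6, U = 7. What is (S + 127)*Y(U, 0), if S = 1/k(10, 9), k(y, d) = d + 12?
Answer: 16008/7 ≈ 2286.9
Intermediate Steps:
Y(a, r) = 18 (Y(a, r) = -3*(-6) = 18)
k(y, d) = 12 + d
S = 1/21 (S = 1/(12 + 9) = 1/21 ≈ 0.047619)
(S + 127)*Y(U, 0) = (1/21 + 127)*18 = (2668/21)*18 = 16008/7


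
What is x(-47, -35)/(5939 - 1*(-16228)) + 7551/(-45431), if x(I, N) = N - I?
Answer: -55612615/335689659 ≈ -0.16567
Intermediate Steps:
x(-47, -35)/(5939 - 1*(-16228)) + 7551/(-45431) = (-35 - 1*(-47))/(5939 - 1*(-16228)) + 7551/(-45431) = (-35 + 47)/(5939 + 16228) + 7551*(-1/45431) = 12/22167 - 7551/45431 = 12*(1/22167) - 7551/45431 = 4/7389 - 7551/45431 = -55612615/335689659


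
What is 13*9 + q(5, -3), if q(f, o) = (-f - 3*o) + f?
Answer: 126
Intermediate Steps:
q(f, o) = -3*o
13*9 + q(5, -3) = 13*9 - 3*(-3) = 117 + 9 = 126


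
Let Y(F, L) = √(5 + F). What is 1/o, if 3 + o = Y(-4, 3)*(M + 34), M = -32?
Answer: -1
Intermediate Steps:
o = -1 (o = -3 + √(5 - 4)*(-32 + 34) = -3 + √1*2 = -3 + 1*2 = -3 + 2 = -1)
1/o = 1/(-1) = -1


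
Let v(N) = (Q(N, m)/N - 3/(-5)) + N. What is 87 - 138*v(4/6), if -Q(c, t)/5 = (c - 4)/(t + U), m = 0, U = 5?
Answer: -3889/5 ≈ -777.80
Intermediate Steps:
Q(c, t) = -5*(-4 + c)/(5 + t) (Q(c, t) = -5*(c - 4)/(t + 5) = -5*(-4 + c)/(5 + t))
v(N) = ⅗ + N + (4 - N)/N (v(N) = ((5*(4 - N)/(5 + 0))/N - 3/(-5)) + N = ((5*(4 - N)/5)/N - 3*(-⅕)) + N = ((5*(⅕)*(4 - N))/N + ⅗) + N = ((4 - N)/N + ⅗) + N = (⅗ + (4 - N)/N) + N = ⅗ + N + (4 - N)/N)
87 - 138*v(4/6) = 87 - 138*(-⅖ + 4/6 + 4/((4/6))) = 87 - 138*(-⅖ + 4*(⅙) + 4/((4*(⅙)))) = 87 - 138*(-⅖ + ⅔ + 4/(⅔)) = 87 - 138*(-⅖ + ⅔ + 4*(3/2)) = 87 - 138*(-⅖ + ⅔ + 6) = 87 - 138*94/15 = 87 - 4324/5 = -3889/5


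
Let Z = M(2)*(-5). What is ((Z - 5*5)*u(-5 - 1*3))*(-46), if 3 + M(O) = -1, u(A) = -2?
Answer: -460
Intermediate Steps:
M(O) = -4 (M(O) = -3 - 1 = -4)
Z = 20 (Z = -4*(-5) = 20)
((Z - 5*5)*u(-5 - 1*3))*(-46) = ((20 - 5*5)*(-2))*(-46) = ((20 - 25)*(-2))*(-46) = -5*(-2)*(-46) = 10*(-46) = -460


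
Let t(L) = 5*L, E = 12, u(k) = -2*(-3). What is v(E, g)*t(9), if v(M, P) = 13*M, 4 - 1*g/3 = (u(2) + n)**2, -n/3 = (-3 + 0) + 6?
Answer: 7020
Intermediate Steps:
n = -9 (n = -3*((-3 + 0) + 6) = -3*(-3 + 6) = -3*3 = -9)
u(k) = 6
g = -15 (g = 12 - 3*(6 - 9)**2 = 12 - 3*(-3)**2 = 12 - 3*9 = 12 - 27 = -15)
v(E, g)*t(9) = (13*12)*(5*9) = 156*45 = 7020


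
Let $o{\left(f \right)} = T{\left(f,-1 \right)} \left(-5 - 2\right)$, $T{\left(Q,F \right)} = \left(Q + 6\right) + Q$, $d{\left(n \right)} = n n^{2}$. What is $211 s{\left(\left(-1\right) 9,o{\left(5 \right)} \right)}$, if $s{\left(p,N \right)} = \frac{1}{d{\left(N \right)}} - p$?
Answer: $\frac{2667958061}{1404928} \approx 1899.0$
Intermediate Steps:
$d{\left(n \right)} = n^{3}$
$T{\left(Q,F \right)} = 6 + 2 Q$ ($T{\left(Q,F \right)} = \left(6 + Q\right) + Q = 6 + 2 Q$)
$o{\left(f \right)} = -42 - 14 f$ ($o{\left(f \right)} = \left(6 + 2 f\right) \left(-5 - 2\right) = \left(6 + 2 f\right) \left(-7\right) = -42 - 14 f$)
$s{\left(p,N \right)} = \frac{1}{N^{3}} - p$
$211 s{\left(\left(-1\right) 9,o{\left(5 \right)} \right)} = 211 \left(\frac{1}{\left(-42 - 70\right)^{3}} - \left(-1\right) 9\right) = 211 \left(\frac{1}{\left(-42 - 70\right)^{3}} - -9\right) = 211 \left(\frac{1}{-1404928} + 9\right) = 211 \left(- \frac{1}{1404928} + 9\right) = 211 \cdot \frac{12644351}{1404928} = \frac{2667958061}{1404928}$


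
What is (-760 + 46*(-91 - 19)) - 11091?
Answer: -16911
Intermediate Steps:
(-760 + 46*(-91 - 19)) - 11091 = (-760 + 46*(-110)) - 11091 = (-760 - 5060) - 11091 = -5820 - 11091 = -16911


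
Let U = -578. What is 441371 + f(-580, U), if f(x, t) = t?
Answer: 440793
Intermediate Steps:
441371 + f(-580, U) = 441371 - 578 = 440793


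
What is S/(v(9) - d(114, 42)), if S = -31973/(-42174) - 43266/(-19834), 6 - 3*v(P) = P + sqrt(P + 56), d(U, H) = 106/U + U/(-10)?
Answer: 315231071733115/933786173911536 + 11095573106575*sqrt(65)/933786173911536 ≈ 0.43338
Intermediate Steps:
d(U, H) = 106/U - U/10 (d(U, H) = 106/U + U*(-1/10) = 106/U - U/10)
v(P) = 2 - P/3 - sqrt(56 + P)/3 (v(P) = 2 - (P + sqrt(P + 56))/3 = 2 - (P + sqrt(56 + P))/3 = 2 + (-P/3 - sqrt(56 + P)/3) = 2 - P/3 - sqrt(56 + P)/3)
S = 1229426383/418239558 (S = -31973*(-1/42174) - 43266*(-1/19834) = 31973/42174 + 21633/9917 = 1229426383/418239558 ≈ 2.9395)
S/(v(9) - d(114, 42)) = 1229426383/(418239558*((2 - 1/3*9 - sqrt(56 + 9)/3) - (106/114 - 1/10*114))) = 1229426383/(418239558*((2 - 3 - sqrt(65)/3) - (106*(1/114) - 57/5))) = 1229426383/(418239558*((-1 - sqrt(65)/3) - (53/57 - 57/5))) = 1229426383/(418239558*((-1 - sqrt(65)/3) - 1*(-2984/285))) = 1229426383/(418239558*((-1 - sqrt(65)/3) + 2984/285)) = 1229426383/(418239558*(2699/285 - sqrt(65)/3))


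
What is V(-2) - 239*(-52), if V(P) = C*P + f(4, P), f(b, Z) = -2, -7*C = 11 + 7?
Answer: 87018/7 ≈ 12431.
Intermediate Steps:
C = -18/7 (C = -(11 + 7)/7 = -⅐*18 = -18/7 ≈ -2.5714)
V(P) = -2 - 18*P/7 (V(P) = -18*P/7 - 2 = -2 - 18*P/7)
V(-2) - 239*(-52) = (-2 - 18/7*(-2)) - 239*(-52) = (-2 + 36/7) + 12428 = 22/7 + 12428 = 87018/7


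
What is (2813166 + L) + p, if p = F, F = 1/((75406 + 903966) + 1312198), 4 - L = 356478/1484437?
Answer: 9569535086528699277/3401691296090 ≈ 2.8132e+6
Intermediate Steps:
L = 5581270/1484437 (L = 4 - 356478/1484437 = 5581270/1484437 ≈ 3.7599)
F = 1/2291570 (F = 1/(979372 + 1312198) = 1/2291570 ≈ 4.3638e-7)
p = 1/2291570 ≈ 4.3638e-7
(2813166 + L) + p = (2813166 + 5581270/1484437) + 1/2291570 = 4175973278812/1484437 + 1/2291570 = 9569535086528699277/3401691296090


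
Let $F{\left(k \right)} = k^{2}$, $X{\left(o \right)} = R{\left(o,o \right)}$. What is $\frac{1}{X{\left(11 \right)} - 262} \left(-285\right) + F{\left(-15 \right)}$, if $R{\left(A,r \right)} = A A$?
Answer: $\frac{10670}{47} \approx 227.02$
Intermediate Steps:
$R{\left(A,r \right)} = A^{2}$
$X{\left(o \right)} = o^{2}$
$\frac{1}{X{\left(11 \right)} - 262} \left(-285\right) + F{\left(-15 \right)} = \frac{1}{11^{2} - 262} \left(-285\right) + \left(-15\right)^{2} = \frac{1}{121 - 262} \left(-285\right) + 225 = \frac{1}{-141} \left(-285\right) + 225 = \left(- \frac{1}{141}\right) \left(-285\right) + 225 = \frac{95}{47} + 225 = \frac{10670}{47}$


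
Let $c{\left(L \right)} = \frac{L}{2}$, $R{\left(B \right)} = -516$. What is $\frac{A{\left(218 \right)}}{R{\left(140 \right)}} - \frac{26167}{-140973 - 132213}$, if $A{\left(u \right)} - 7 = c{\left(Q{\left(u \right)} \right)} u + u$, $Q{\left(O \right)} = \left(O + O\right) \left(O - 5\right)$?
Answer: $- \frac{460900641085}{23493996} \approx -19618.0$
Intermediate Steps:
$Q{\left(O \right)} = 2 O \left(-5 + O\right)$
$c{\left(L \right)} = \frac{L}{2}$ ($c{\left(L \right)} = L \frac{1}{2} = \frac{L}{2}$)
$A{\left(u \right)} = 7 + u + u^{2} \left(-5 + u\right)$ ($A{\left(u \right)} = 7 + \left(\frac{2 u \left(-5 + u\right)}{2} u + u\right) = 7 + \left(u \left(-5 + u\right) u + u\right) = 7 + \left(u^{2} \left(-5 + u\right) + u\right) = 7 + \left(u + u^{2} \left(-5 + u\right)\right) = 7 + u + u^{2} \left(-5 + u\right)$)
$\frac{A{\left(218 \right)}}{R{\left(140 \right)}} - \frac{26167}{-140973 - 132213} = \frac{7 + 218 + 218^{2} \left(-5 + 218\right)}{-516} - \frac{26167}{-140973 - 132213} = \left(7 + 218 + 47524 \cdot 213\right) \left(- \frac{1}{516}\right) - \frac{26167}{-273186} = \left(7 + 218 + 10122612\right) \left(- \frac{1}{516}\right) - - \frac{26167}{273186} = 10122837 \left(- \frac{1}{516}\right) + \frac{26167}{273186} = - \frac{3374279}{172} + \frac{26167}{273186} = - \frac{460900641085}{23493996}$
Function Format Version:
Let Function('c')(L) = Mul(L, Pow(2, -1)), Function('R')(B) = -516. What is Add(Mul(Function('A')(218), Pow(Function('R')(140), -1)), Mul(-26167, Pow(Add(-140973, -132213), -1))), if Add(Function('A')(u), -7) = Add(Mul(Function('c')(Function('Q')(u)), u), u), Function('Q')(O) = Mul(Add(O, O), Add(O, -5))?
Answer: Rational(-460900641085, 23493996) ≈ -19618.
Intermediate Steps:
Function('Q')(O) = Mul(2, O, Add(-5, O)) (Function('Q')(O) = Mul(Mul(2, O), Add(-5, O)) = Mul(2, O, Add(-5, O)))
Function('c')(L) = Mul(Rational(1, 2), L) (Function('c')(L) = Mul(L, Rational(1, 2)) = Mul(Rational(1, 2), L))
Function('A')(u) = Add(7, u, Mul(Pow(u, 2), Add(-5, u))) (Function('A')(u) = Add(7, Add(Mul(Mul(Rational(1, 2), Mul(2, u, Add(-5, u))), u), u)) = Add(7, Add(Mul(Mul(u, Add(-5, u)), u), u)) = Add(7, Add(Mul(Pow(u, 2), Add(-5, u)), u)) = Add(7, Add(u, Mul(Pow(u, 2), Add(-5, u)))) = Add(7, u, Mul(Pow(u, 2), Add(-5, u))))
Add(Mul(Function('A')(218), Pow(Function('R')(140), -1)), Mul(-26167, Pow(Add(-140973, -132213), -1))) = Add(Mul(Add(7, 218, Mul(Pow(218, 2), Add(-5, 218))), Pow(-516, -1)), Mul(-26167, Pow(Add(-140973, -132213), -1))) = Add(Mul(Add(7, 218, Mul(47524, 213)), Rational(-1, 516)), Mul(-26167, Pow(-273186, -1))) = Add(Mul(Add(7, 218, 10122612), Rational(-1, 516)), Mul(-26167, Rational(-1, 273186))) = Add(Mul(10122837, Rational(-1, 516)), Rational(26167, 273186)) = Add(Rational(-3374279, 172), Rational(26167, 273186)) = Rational(-460900641085, 23493996)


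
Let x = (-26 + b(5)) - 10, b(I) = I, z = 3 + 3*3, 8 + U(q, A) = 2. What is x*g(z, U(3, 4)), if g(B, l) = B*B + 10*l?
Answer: -2604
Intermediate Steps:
U(q, A) = -6 (U(q, A) = -8 + 2 = -6)
z = 12 (z = 3 + 9 = 12)
g(B, l) = B**2 + 10*l
x = -31 (x = (-26 + 5) - 10 = -21 - 10 = -31)
x*g(z, U(3, 4)) = -31*(12**2 + 10*(-6)) = -31*(144 - 60) = -31*84 = -2604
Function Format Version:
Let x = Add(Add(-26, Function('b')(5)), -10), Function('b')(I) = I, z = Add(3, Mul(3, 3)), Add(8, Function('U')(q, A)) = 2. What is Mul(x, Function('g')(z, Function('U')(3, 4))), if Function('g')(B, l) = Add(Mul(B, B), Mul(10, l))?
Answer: -2604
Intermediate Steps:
Function('U')(q, A) = -6 (Function('U')(q, A) = Add(-8, 2) = -6)
z = 12 (z = Add(3, 9) = 12)
Function('g')(B, l) = Add(Pow(B, 2), Mul(10, l))
x = -31 (x = Add(Add(-26, 5), -10) = Add(-21, -10) = -31)
Mul(x, Function('g')(z, Function('U')(3, 4))) = Mul(-31, Add(Pow(12, 2), Mul(10, -6))) = Mul(-31, Add(144, -60)) = Mul(-31, 84) = -2604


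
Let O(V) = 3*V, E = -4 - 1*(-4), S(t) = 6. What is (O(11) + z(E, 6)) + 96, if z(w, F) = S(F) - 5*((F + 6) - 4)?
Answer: 95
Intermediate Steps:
E = 0 (E = -4 + 4 = 0)
z(w, F) = -4 - 5*F (z(w, F) = 6 - 5*((F + 6) - 4) = 6 - 5*((6 + F) - 4) = 6 - 5*(2 + F) = 6 + (-10 - 5*F) = -4 - 5*F)
(O(11) + z(E, 6)) + 96 = (3*11 + (-4 - 5*6)) + 96 = (33 + (-4 - 30)) + 96 = (33 - 34) + 96 = -1 + 96 = 95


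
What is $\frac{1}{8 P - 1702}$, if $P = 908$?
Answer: $\frac{1}{5562} \approx 0.00017979$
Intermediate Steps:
$\frac{1}{8 P - 1702} = \frac{1}{8 \cdot 908 - 1702} = \frac{1}{7264 - 1702} = \frac{1}{5562}$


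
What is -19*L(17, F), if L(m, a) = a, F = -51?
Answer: 969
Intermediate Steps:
-19*L(17, F) = -19*(-51) = 969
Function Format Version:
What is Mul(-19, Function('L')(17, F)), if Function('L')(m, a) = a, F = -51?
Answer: 969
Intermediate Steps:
Mul(-19, Function('L')(17, F)) = Mul(-19, -51) = 969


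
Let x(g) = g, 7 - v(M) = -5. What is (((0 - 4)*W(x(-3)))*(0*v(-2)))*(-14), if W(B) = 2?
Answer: 0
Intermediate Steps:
v(M) = 12 (v(M) = 7 - 1*(-5) = 7 + 5 = 12)
(((0 - 4)*W(x(-3)))*(0*v(-2)))*(-14) = (((0 - 4)*2)*(0*12))*(-14) = (-4*2*0)*(-14) = -8*0*(-14) = 0*(-14) = 0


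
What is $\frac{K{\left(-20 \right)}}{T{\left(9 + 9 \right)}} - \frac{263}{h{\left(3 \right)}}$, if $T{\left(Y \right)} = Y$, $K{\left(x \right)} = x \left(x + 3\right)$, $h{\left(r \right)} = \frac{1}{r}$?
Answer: $- \frac{6931}{9} \approx -770.11$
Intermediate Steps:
$K{\left(x \right)} = x \left(3 + x\right)$
$\frac{K{\left(-20 \right)}}{T{\left(9 + 9 \right)}} - \frac{263}{h{\left(3 \right)}} = \frac{\left(-20\right) \left(3 - 20\right)}{9 + 9} - \frac{263}{\frac{1}{3}} = \frac{\left(-20\right) \left(-17\right)}{18} - 263 \frac{1}{\frac{1}{3}} = 340 \cdot \frac{1}{18} - 789 = \frac{170}{9} - 789 = - \frac{6931}{9}$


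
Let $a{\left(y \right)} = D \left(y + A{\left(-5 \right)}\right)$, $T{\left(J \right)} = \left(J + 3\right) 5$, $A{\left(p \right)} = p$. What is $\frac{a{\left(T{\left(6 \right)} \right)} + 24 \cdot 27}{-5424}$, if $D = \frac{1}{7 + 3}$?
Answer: $- \frac{163}{1356} \approx -0.12021$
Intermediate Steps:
$D = \frac{1}{10} \approx 0.1$
$T{\left(J \right)} = 15 + 5 J$ ($T{\left(J \right)} = \left(3 + J\right) 5 = 15 + 5 J$)
$a{\left(y \right)} = - \frac{1}{2} + \frac{y}{10}$ ($a{\left(y \right)} = \frac{y - 5}{10} = \frac{-5 + y}{10} = - \frac{1}{2} + \frac{y}{10}$)
$\frac{a{\left(T{\left(6 \right)} \right)} + 24 \cdot 27}{-5424} = \frac{\left(- \frac{1}{2} + \frac{15 + 5 \cdot 6}{10}\right) + 24 \cdot 27}{-5424} = \left(\left(- \frac{1}{2} + \frac{15 + 30}{10}\right) + 648\right) \left(- \frac{1}{5424}\right) = \left(\left(- \frac{1}{2} + \frac{1}{10} \cdot 45\right) + 648\right) \left(- \frac{1}{5424}\right) = \left(\left(- \frac{1}{2} + \frac{9}{2}\right) + 648\right) \left(- \frac{1}{5424}\right) = \left(4 + 648\right) \left(- \frac{1}{5424}\right) = 652 \left(- \frac{1}{5424}\right) = - \frac{163}{1356}$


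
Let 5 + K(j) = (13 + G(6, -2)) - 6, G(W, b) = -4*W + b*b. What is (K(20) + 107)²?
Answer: 7921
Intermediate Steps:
G(W, b) = b² - 4*W (G(W, b) = -4*W + b² = b² - 4*W)
K(j) = -18 (K(j) = -5 + ((13 + ((-2)² - 4*6)) - 6) = -5 + ((13 + (4 - 24)) - 6) = -5 + ((13 - 20) - 6) = -5 + (-7 - 6) = -5 - 13 = -18)
(K(20) + 107)² = (-18 + 107)² = 89² = 7921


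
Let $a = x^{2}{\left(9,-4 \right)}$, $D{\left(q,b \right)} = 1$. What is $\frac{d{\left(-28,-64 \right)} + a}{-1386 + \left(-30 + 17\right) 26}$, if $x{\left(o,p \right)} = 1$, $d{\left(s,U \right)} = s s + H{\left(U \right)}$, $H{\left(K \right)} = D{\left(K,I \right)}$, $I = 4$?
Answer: $- \frac{393}{862} \approx -0.45592$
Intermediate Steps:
$H{\left(K \right)} = 1$
$d{\left(s,U \right)} = 1 + s^{2}$ ($d{\left(s,U \right)} = s s + 1 = s^{2} + 1 = 1 + s^{2}$)
$a = 1$ ($a = 1^{2} = 1$)
$\frac{d{\left(-28,-64 \right)} + a}{-1386 + \left(-30 + 17\right) 26} = \frac{\left(1 + \left(-28\right)^{2}\right) + 1}{-1386 + \left(-30 + 17\right) 26} = \frac{\left(1 + 784\right) + 1}{-1386 - 338} = \frac{785 + 1}{-1386 - 338} = \frac{786}{-1724} = 786 \left(- \frac{1}{1724}\right) = - \frac{393}{862}$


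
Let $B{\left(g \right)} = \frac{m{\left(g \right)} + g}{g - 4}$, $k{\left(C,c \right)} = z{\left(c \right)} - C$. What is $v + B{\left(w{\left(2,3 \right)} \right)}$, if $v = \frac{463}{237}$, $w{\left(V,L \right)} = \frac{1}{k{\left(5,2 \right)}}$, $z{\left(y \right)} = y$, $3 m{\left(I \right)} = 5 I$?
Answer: $\frac{2217}{1027} \approx 2.1587$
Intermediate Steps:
$m{\left(I \right)} = \frac{5 I}{3}$
$k{\left(C,c \right)} = c - C$
$w{\left(V,L \right)} = - \frac{1}{3}$ ($w{\left(V,L \right)} = \frac{1}{2 - 5} = \frac{1}{-3} = - \frac{1}{3}$)
$B{\left(g \right)} = \frac{8 g}{3 \left(-4 + g\right)}$ ($B{\left(g \right)} = \frac{\frac{5 g}{3} + g}{g - 4} = \frac{\frac{8}{3} g}{-4 + g} = \frac{8 g}{3 \left(-4 + g\right)}$)
$v = \frac{463}{237}$ ($v = 463 \cdot \frac{1}{237} = \frac{463}{237} \approx 1.9536$)
$v + B{\left(w{\left(2,3 \right)} \right)} = \frac{463}{237} + \frac{8}{3} \left(- \frac{1}{3}\right) \frac{1}{-4 - \frac{1}{3}} = \frac{463}{237} + \frac{8}{3} \left(- \frac{1}{3}\right) \frac{1}{- \frac{13}{3}} = \frac{463}{237} + \frac{8}{3} \left(- \frac{1}{3}\right) \left(- \frac{3}{13}\right) = \frac{463}{237} + \frac{8}{39} = \frac{2217}{1027}$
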